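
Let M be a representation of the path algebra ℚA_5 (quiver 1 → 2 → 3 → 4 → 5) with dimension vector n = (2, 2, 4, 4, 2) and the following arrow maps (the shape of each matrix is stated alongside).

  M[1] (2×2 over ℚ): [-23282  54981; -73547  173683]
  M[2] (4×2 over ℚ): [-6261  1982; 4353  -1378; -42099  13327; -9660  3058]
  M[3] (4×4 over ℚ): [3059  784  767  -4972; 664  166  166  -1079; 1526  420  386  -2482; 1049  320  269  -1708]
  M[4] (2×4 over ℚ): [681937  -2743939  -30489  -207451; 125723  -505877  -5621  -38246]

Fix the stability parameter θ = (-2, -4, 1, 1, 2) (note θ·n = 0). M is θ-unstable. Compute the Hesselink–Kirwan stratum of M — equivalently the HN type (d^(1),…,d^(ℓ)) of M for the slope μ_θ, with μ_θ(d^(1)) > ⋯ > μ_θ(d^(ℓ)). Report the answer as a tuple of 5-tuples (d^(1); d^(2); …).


Barcode: M ≅ I[1,3], I[1,5], I[3,3], I[3,5], I[4,4]^2. HN layers by μ_θ (3 steps, strictly decreasing):
  μ^(1)=2; μ^(2)=1; μ^(3)=-3

((0, 0, 0, 0, 2); (0, 0, 4, 4, 0); (2, 2, 0, 0, 0))


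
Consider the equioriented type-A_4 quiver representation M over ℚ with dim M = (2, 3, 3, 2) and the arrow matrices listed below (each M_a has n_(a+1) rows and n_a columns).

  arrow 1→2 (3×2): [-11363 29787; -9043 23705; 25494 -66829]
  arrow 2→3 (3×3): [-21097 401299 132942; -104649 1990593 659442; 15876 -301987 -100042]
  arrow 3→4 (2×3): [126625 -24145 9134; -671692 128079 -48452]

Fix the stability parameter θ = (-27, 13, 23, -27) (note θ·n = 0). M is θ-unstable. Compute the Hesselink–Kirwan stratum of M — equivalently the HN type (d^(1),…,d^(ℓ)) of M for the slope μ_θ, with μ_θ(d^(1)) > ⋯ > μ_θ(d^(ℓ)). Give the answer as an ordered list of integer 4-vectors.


Via rank(M_{q-1}∘⋯∘M_p): M ≅ I[1,2], I[1,3], I[2,4], I[3,4].
μ_θ-semistable layers: μ^(1)=23; μ^(2)=13; μ^(3)=3; μ^(4)=-2; μ^(5)=-27

((0, 0, 1, 0); (0, 2, 0, 0); (0, 1, 1, 1); (0, 0, 1, 1); (2, 0, 0, 0))


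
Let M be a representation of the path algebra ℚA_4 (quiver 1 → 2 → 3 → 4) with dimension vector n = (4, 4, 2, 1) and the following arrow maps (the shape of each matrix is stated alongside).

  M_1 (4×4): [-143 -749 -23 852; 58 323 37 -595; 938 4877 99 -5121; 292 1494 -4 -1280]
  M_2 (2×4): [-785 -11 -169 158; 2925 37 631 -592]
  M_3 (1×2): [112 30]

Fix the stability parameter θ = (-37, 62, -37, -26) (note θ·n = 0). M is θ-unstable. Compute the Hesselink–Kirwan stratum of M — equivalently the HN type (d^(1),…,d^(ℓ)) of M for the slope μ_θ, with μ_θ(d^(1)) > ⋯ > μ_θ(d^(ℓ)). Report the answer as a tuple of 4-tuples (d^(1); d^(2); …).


Barcode: M ≅ I[1,1], I[1,2], I[1,3], I[1,4], I[2,2]. HN layers by μ_θ (4 steps, strictly decreasing):
  μ^(1)=62; μ^(2)=25/2; μ^(3)=-1/3; μ^(4)=-37

((0, 2, 0, 0); (0, 1, 1, 0); (0, 1, 1, 1); (4, 0, 0, 0))


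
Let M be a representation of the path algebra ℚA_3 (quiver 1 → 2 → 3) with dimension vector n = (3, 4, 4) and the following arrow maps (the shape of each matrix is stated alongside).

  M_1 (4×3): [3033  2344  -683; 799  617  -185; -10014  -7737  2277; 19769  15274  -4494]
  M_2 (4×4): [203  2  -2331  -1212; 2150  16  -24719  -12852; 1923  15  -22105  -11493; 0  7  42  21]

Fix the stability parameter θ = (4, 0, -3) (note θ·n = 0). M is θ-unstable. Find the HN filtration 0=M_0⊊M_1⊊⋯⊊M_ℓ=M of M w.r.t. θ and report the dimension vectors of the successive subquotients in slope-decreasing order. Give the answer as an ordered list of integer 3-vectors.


Via rank(M_{q-1}∘⋯∘M_p): M ≅ I[1,2], I[1,3]^2, I[2,3], I[3,3].
μ_θ-semistable layers: μ^(1)=2; μ^(2)=1/3; μ^(3)=-3/2; μ^(4)=-3

((1, 1, 0); (2, 2, 2); (0, 1, 1); (0, 0, 1))


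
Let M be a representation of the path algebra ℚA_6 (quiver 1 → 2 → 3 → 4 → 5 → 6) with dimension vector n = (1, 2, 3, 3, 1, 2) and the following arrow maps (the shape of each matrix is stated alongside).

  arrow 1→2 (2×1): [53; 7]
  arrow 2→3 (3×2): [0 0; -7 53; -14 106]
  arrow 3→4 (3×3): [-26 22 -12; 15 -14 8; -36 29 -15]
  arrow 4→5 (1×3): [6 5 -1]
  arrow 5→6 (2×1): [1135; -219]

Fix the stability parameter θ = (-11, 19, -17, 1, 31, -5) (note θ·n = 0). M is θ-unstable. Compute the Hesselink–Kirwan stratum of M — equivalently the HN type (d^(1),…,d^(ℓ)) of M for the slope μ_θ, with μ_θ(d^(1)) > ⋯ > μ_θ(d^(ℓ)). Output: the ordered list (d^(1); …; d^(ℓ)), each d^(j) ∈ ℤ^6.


Barcode: M ≅ I[1,2], I[2,6], I[3,4]^2, I[6,6]. HN layers by μ_θ (6 steps, strictly decreasing):
  μ^(1)=19; μ^(2)=13; μ^(3)=1; μ^(4)=-5; μ^(5)=-11; μ^(6)=-17

((0, 1, 0, 0, 0, 0); (0, 0, 0, 0, 1, 1); (0, 1, 1, 3, 0, 0); (0, 0, 0, 0, 0, 1); (1, 0, 0, 0, 0, 0); (0, 0, 2, 0, 0, 0))


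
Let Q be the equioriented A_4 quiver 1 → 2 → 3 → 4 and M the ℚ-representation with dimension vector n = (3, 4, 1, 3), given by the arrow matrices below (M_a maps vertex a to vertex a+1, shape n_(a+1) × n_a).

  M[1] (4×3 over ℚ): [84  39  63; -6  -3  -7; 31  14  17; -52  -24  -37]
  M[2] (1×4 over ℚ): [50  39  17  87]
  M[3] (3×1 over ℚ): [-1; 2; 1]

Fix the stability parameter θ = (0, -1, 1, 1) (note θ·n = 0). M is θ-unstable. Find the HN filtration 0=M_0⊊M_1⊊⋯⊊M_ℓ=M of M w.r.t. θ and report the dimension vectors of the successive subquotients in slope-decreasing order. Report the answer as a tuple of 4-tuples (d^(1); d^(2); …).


Interval decomposition of M: I[1,2]^2, I[1,4], I[2,2], I[4,4]^2.
HN type (ℓ=3): μ^(1)=1; μ^(2)=-1/2; μ^(3)=-1

((0, 0, 1, 3); (3, 3, 0, 0); (0, 1, 0, 0))


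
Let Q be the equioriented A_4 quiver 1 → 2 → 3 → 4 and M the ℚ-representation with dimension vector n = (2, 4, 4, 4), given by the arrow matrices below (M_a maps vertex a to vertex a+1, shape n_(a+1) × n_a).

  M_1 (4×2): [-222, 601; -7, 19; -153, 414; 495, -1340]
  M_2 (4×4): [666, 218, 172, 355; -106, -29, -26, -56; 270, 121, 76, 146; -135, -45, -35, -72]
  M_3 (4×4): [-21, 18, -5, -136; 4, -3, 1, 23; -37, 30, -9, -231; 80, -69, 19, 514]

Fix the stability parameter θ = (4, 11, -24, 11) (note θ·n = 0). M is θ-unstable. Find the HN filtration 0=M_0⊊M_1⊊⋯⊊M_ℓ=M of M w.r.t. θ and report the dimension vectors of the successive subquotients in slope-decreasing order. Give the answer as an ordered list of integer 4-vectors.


Interval decomposition of M: I[1,3], I[1,4], I[2,4]^2, I[4,4].
HN type (ℓ=3): μ^(1)=11; μ^(2)=-3; μ^(3)=-13/2

((0, 0, 0, 4); (2, 2, 2, 0); (0, 2, 2, 0))


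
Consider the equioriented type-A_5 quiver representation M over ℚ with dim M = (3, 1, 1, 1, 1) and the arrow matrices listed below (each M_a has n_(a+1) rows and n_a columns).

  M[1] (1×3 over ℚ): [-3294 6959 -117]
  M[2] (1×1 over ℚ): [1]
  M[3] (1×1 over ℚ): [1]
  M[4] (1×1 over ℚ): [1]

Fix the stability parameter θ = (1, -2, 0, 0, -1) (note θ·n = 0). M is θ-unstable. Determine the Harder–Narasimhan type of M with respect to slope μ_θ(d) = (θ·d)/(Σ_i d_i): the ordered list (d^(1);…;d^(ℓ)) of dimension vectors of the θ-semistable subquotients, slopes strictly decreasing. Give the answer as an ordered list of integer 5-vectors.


Via rank(M_{q-1}∘⋯∘M_p): M ≅ I[1,1]^2, I[1,5].
μ_θ-semistable layers: μ^(1)=1; μ^(2)=-1/3; μ^(3)=-1/2

((2, 0, 0, 0, 0); (0, 0, 1, 1, 1); (1, 1, 0, 0, 0))


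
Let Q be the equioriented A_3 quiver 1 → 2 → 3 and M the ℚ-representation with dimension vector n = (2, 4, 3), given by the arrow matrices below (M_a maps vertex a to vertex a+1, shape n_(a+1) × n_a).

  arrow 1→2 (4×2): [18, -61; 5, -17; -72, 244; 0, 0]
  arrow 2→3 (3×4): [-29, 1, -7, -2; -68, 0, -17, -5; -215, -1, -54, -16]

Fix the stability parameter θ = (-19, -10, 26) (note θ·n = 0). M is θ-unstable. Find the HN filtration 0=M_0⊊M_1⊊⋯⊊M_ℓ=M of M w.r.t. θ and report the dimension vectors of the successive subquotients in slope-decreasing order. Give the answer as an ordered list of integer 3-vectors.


Via rank(M_{q-1}∘⋯∘M_p): M ≅ I[1,2], I[1,3], I[2,3]^2.
μ_θ-semistable layers: μ^(1)=26; μ^(2)=-10; μ^(3)=-19

((0, 0, 3); (0, 4, 0); (2, 0, 0))


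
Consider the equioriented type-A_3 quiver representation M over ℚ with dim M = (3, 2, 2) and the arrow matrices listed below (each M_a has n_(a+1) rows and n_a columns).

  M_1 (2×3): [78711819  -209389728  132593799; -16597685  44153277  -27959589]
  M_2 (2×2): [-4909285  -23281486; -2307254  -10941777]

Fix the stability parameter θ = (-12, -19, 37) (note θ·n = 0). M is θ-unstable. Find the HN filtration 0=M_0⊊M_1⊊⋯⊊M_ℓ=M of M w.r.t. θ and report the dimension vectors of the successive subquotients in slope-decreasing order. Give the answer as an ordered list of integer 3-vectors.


Interval decomposition of M: I[1,1], I[1,3]^2.
HN type (ℓ=3): μ^(1)=37; μ^(2)=-12; μ^(3)=-31/2

((0, 0, 2); (1, 0, 0); (2, 2, 0))


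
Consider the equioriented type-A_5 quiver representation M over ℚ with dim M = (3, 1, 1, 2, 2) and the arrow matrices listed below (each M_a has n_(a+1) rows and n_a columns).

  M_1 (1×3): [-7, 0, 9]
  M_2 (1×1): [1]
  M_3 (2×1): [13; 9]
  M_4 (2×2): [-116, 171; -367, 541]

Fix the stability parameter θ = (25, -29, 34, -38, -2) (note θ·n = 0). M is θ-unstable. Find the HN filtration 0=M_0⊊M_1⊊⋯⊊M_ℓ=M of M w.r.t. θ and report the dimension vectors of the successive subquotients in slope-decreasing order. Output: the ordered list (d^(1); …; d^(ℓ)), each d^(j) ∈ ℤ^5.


Via rank(M_{q-1}∘⋯∘M_p): M ≅ I[1,1]^2, I[1,5], I[4,5].
μ_θ-semistable layers: μ^(1)=25; μ^(2)=-2; μ^(3)=-38

((2, 0, 0, 0, 0); (1, 1, 1, 1, 2); (0, 0, 0, 1, 0))


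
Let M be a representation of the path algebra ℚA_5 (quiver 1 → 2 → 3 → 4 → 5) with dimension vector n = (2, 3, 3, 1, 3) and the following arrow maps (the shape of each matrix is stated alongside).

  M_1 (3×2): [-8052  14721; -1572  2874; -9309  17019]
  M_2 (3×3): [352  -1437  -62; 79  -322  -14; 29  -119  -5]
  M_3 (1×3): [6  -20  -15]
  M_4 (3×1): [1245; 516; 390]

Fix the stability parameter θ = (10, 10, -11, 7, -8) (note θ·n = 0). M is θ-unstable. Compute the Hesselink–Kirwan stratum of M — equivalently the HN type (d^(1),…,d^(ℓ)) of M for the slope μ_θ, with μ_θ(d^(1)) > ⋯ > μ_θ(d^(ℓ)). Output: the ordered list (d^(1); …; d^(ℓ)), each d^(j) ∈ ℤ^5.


Barcode: M ≅ I[1,3], I[1,5], I[2,3], I[5,5]^2. HN layers by μ_θ (4 steps, strictly decreasing):
  μ^(1)=3; μ^(2)=8/5; μ^(3)=-1/2; μ^(4)=-8

((1, 1, 1, 0, 0); (1, 1, 1, 1, 1); (0, 1, 1, 0, 0); (0, 0, 0, 0, 2))


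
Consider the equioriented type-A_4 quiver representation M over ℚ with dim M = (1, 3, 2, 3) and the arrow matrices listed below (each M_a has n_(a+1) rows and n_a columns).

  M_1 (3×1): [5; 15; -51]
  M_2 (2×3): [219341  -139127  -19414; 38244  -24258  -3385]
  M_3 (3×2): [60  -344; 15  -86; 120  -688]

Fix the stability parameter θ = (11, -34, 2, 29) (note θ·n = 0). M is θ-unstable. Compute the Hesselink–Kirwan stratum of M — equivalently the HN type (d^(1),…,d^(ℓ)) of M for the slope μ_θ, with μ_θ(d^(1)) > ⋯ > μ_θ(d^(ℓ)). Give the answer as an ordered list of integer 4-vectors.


Interval decomposition of M: I[1,3], I[2,2], I[2,4], I[4,4]^2.
HN type (ℓ=4): μ^(1)=29; μ^(2)=2; μ^(3)=-23/2; μ^(4)=-34

((0, 0, 0, 3); (0, 0, 2, 0); (1, 1, 0, 0); (0, 2, 0, 0))


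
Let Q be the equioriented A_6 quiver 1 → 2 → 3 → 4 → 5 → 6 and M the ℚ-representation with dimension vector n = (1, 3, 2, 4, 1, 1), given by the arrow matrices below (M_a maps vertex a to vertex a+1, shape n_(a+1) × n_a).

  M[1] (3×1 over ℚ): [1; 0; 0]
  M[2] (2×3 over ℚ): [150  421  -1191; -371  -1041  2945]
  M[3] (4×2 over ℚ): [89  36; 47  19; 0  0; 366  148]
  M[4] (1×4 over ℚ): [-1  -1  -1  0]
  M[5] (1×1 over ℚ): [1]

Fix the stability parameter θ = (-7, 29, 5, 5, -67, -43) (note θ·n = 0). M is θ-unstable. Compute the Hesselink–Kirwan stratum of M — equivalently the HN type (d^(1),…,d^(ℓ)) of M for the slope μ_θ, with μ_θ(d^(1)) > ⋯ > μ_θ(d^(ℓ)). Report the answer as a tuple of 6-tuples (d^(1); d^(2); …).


Barcode: M ≅ I[1,6], I[2,2], I[2,4], I[4,4]^2. HN layers by μ_θ (4 steps, strictly decreasing):
  μ^(1)=29; μ^(2)=13; μ^(3)=5; μ^(4)=-13

((0, 1, 0, 0, 0, 0); (0, 1, 1, 1, 0, 0); (0, 0, 0, 2, 0, 0); (1, 1, 1, 1, 1, 1))


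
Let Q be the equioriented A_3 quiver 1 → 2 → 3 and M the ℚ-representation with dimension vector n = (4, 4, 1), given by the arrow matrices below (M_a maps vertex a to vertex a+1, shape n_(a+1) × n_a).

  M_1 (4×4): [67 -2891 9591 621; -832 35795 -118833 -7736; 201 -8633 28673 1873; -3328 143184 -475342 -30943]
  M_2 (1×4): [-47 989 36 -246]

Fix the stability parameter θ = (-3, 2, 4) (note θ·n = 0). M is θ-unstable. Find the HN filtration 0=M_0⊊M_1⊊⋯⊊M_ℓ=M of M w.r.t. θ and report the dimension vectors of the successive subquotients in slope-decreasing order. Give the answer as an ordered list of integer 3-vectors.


Via rank(M_{q-1}∘⋯∘M_p): M ≅ I[1,1], I[1,2]^2, I[1,3], I[2,2].
μ_θ-semistable layers: μ^(1)=4; μ^(2)=2; μ^(3)=-3

((0, 0, 1); (0, 4, 0); (4, 0, 0))


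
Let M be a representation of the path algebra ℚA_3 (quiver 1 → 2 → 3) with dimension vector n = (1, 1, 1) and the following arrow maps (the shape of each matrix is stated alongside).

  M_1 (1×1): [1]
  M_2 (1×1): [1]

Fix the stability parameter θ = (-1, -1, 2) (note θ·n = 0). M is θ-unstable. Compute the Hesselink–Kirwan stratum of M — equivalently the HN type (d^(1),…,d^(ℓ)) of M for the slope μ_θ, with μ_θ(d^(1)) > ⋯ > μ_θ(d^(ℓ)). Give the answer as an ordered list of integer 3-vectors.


Barcode: M ≅ I[1,3]. HN layers by μ_θ (2 steps, strictly decreasing):
  μ^(1)=2; μ^(2)=-1

((0, 0, 1); (1, 1, 0))


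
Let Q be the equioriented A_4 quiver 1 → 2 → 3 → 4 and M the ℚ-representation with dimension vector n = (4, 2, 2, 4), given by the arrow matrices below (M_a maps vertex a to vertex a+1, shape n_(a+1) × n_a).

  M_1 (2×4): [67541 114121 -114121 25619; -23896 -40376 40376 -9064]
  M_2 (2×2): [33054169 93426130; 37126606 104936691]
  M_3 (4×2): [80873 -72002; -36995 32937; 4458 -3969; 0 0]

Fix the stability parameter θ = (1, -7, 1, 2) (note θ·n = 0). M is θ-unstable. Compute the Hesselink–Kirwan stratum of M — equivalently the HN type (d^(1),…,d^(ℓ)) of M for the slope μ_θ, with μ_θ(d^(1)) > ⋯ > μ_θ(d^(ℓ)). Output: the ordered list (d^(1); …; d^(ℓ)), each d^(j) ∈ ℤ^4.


Via rank(M_{q-1}∘⋯∘M_p): M ≅ I[1,1]^3, I[1,4], I[2,4], I[4,4]^2.
μ_θ-semistable layers: μ^(1)=2; μ^(2)=1; μ^(3)=-3; μ^(4)=-7

((0, 0, 0, 4); (3, 0, 2, 0); (1, 1, 0, 0); (0, 1, 0, 0))


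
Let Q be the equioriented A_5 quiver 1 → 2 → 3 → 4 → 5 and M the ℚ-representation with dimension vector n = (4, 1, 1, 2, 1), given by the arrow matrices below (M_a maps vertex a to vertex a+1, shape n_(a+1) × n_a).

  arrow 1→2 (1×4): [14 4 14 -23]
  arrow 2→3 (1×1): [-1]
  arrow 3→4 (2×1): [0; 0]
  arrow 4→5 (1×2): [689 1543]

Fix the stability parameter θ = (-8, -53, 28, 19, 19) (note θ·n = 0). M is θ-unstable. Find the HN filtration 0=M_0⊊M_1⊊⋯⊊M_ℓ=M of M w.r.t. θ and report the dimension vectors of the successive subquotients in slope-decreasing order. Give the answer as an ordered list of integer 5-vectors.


Via rank(M_{q-1}∘⋯∘M_p): M ≅ I[1,1]^3, I[1,3], I[4,4], I[4,5].
μ_θ-semistable layers: μ^(1)=28; μ^(2)=19; μ^(3)=-8; μ^(4)=-61/2

((0, 0, 1, 0, 0); (0, 0, 0, 2, 1); (3, 0, 0, 0, 0); (1, 1, 0, 0, 0))


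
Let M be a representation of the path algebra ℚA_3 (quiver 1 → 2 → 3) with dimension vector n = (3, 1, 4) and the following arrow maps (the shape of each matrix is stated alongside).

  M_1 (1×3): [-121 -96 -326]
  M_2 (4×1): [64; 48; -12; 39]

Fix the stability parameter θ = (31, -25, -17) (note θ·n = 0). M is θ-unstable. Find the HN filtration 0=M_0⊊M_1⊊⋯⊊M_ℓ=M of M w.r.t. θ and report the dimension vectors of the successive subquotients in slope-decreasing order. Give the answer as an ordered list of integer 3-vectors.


Interval decomposition of M: I[1,1]^2, I[1,3], I[3,3]^3.
HN type (ℓ=3): μ^(1)=31; μ^(2)=-11/3; μ^(3)=-17

((2, 0, 0); (1, 1, 1); (0, 0, 3))


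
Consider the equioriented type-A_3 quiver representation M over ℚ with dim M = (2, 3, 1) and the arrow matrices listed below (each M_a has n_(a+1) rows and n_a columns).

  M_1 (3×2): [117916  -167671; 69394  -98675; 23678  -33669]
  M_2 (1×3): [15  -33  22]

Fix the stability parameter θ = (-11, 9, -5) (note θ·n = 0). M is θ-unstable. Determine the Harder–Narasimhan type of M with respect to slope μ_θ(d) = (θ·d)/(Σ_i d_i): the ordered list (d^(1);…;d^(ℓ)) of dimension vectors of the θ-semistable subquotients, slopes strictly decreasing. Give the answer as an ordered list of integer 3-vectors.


Via rank(M_{q-1}∘⋯∘M_p): M ≅ I[1,2], I[1,3], I[2,2].
μ_θ-semistable layers: μ^(1)=9; μ^(2)=2; μ^(3)=-11

((0, 2, 0); (0, 1, 1); (2, 0, 0))


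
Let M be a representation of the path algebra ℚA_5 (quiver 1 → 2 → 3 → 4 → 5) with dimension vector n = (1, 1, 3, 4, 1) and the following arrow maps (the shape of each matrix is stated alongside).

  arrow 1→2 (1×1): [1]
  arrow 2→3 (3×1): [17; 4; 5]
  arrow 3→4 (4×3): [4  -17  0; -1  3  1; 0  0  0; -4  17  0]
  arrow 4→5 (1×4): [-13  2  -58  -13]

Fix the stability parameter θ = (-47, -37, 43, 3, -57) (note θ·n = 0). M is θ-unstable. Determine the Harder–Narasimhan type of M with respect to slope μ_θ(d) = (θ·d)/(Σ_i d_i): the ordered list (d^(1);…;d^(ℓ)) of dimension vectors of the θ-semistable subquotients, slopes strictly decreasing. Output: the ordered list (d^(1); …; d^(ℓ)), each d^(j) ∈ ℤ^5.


Barcode: M ≅ I[1,3], I[3,4], I[3,5], I[4,4]^2. HN layers by μ_θ (6 steps, strictly decreasing):
  μ^(1)=43; μ^(2)=23; μ^(3)=3; μ^(4)=-11/3; μ^(5)=-37; μ^(6)=-47

((0, 0, 1, 0, 0); (0, 0, 1, 1, 0); (0, 0, 0, 2, 0); (0, 0, 1, 1, 1); (0, 1, 0, 0, 0); (1, 0, 0, 0, 0))


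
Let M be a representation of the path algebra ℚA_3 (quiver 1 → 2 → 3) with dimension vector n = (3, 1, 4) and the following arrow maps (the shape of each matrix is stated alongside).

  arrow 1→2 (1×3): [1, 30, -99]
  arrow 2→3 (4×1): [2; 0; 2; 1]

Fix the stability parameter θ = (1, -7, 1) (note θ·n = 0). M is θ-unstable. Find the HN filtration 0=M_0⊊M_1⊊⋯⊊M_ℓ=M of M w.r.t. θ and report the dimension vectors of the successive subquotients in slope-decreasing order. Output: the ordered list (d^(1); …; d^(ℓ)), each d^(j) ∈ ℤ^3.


Via rank(M_{q-1}∘⋯∘M_p): M ≅ I[1,1]^2, I[1,3], I[3,3]^3.
μ_θ-semistable layers: μ^(1)=1; μ^(2)=-3

((2, 0, 4); (1, 1, 0))


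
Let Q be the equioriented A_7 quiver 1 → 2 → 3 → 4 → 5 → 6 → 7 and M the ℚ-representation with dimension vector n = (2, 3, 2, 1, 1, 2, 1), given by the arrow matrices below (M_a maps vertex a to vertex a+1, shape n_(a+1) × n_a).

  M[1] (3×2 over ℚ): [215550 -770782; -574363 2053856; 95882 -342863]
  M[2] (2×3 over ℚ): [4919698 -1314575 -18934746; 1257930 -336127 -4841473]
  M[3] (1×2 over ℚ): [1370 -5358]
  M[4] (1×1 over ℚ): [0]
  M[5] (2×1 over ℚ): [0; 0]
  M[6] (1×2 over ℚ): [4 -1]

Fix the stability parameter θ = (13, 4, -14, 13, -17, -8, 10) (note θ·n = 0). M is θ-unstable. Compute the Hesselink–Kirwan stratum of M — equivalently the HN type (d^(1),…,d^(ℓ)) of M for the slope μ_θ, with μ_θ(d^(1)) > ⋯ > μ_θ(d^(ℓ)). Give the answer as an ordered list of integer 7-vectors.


Interval decomposition of M: I[1,3], I[1,4], I[2,2], I[5,5], I[6,6], I[6,7].
HN type (ℓ=6): μ^(1)=13; μ^(2)=10; μ^(3)=4; μ^(4)=1; μ^(5)=-8; μ^(6)=-17

((0, 0, 0, 1, 0, 0, 0); (0, 0, 0, 0, 0, 0, 1); (0, 1, 0, 0, 0, 0, 0); (2, 2, 2, 0, 0, 0, 0); (0, 0, 0, 0, 0, 2, 0); (0, 0, 0, 0, 1, 0, 0))


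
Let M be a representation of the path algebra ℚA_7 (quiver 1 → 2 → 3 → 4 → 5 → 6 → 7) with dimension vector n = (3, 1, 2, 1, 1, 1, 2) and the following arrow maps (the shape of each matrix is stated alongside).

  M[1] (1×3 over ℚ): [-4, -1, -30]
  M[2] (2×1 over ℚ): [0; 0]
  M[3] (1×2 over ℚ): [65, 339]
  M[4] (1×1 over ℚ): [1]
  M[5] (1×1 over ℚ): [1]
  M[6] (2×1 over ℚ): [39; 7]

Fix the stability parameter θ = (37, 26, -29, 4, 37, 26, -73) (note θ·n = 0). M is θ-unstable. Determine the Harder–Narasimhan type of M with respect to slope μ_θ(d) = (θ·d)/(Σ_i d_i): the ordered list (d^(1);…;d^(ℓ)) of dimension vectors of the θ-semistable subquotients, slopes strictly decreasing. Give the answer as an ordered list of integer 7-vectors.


Via rank(M_{q-1}∘⋯∘M_p): M ≅ I[1,1]^2, I[1,2], I[3,3], I[3,7], I[7,7].
μ_θ-semistable layers: μ^(1)=37; μ^(2)=63/2; μ^(3)=-3/2; μ^(4)=-29; μ^(5)=-73

((2, 0, 0, 0, 0, 0, 0); (1, 1, 0, 0, 0, 0, 0); (0, 0, 0, 1, 1, 1, 1); (0, 0, 2, 0, 0, 0, 0); (0, 0, 0, 0, 0, 0, 1))


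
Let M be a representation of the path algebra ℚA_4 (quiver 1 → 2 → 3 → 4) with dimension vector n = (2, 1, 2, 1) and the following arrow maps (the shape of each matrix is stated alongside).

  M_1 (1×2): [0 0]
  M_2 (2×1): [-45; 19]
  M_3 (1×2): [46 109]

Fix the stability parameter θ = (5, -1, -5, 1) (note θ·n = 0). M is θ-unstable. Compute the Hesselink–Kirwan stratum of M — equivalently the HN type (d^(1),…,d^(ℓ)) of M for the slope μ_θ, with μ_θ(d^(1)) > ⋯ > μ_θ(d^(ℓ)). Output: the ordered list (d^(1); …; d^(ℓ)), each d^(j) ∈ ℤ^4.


Barcode: M ≅ I[1,1]^2, I[2,4], I[3,3]. HN layers by μ_θ (4 steps, strictly decreasing):
  μ^(1)=5; μ^(2)=1; μ^(3)=-3; μ^(4)=-5

((2, 0, 0, 0); (0, 0, 0, 1); (0, 1, 1, 0); (0, 0, 1, 0))


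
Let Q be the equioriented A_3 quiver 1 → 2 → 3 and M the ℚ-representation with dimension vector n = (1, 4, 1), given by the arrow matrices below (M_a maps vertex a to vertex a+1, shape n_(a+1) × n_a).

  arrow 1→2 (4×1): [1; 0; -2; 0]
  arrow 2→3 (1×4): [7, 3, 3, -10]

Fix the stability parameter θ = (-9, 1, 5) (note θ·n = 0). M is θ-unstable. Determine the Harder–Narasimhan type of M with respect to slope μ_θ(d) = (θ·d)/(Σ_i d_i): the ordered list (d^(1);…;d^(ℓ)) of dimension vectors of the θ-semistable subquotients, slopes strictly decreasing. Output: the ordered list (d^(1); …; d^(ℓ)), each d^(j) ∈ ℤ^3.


Barcode: M ≅ I[1,3], I[2,2]^3. HN layers by μ_θ (3 steps, strictly decreasing):
  μ^(1)=5; μ^(2)=1; μ^(3)=-9

((0, 0, 1); (0, 4, 0); (1, 0, 0))


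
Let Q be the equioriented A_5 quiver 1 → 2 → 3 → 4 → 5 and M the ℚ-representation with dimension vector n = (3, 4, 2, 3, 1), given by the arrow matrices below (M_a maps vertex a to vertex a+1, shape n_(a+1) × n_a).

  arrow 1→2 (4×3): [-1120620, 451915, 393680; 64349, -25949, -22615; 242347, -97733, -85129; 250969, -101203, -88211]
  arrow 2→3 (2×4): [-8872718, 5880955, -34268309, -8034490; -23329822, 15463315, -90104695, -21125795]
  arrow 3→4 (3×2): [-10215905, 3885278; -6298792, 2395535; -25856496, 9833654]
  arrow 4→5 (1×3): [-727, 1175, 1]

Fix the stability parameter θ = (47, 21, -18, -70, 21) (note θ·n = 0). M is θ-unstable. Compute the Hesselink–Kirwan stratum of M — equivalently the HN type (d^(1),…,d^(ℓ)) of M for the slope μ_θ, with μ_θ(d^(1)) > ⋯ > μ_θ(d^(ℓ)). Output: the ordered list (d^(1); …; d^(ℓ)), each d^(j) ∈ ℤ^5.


Interval decomposition of M: I[1,1], I[1,2], I[1,5], I[2,2], I[2,4], I[4,4].
HN type (ℓ=6): μ^(1)=47; μ^(2)=34; μ^(3)=21; μ^(4)=-5; μ^(5)=-67/3; μ^(6)=-70

((1, 0, 0, 0, 0); (1, 1, 0, 0, 0); (0, 1, 0, 0, 1); (1, 1, 1, 1, 0); (0, 1, 1, 1, 0); (0, 0, 0, 1, 0))


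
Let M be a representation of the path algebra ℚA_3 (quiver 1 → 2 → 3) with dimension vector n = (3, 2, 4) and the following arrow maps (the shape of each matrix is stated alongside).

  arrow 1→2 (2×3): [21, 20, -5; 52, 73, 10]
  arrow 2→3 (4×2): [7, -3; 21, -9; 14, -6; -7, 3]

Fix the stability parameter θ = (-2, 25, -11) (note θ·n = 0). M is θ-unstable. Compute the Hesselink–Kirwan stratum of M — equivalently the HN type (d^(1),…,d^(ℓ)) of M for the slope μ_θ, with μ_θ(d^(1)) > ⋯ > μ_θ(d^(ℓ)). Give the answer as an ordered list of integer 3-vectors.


Barcode: M ≅ I[1,1], I[1,2], I[1,3], I[3,3]^3. HN layers by μ_θ (4 steps, strictly decreasing):
  μ^(1)=25; μ^(2)=7; μ^(3)=-2; μ^(4)=-11

((0, 1, 0); (0, 1, 1); (3, 0, 0); (0, 0, 3))


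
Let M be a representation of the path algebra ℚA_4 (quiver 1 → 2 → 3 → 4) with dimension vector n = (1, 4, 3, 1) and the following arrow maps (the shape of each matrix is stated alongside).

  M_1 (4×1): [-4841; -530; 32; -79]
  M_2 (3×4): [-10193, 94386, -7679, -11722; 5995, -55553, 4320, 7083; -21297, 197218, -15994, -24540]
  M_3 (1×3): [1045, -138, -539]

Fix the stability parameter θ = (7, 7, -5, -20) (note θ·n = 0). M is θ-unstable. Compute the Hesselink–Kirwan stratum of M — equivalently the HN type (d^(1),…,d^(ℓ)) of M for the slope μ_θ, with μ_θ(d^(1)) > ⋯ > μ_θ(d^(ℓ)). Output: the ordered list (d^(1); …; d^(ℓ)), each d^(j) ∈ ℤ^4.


Barcode: M ≅ I[1,3], I[2,2], I[2,3], I[2,4]. HN layers by μ_θ (4 steps, strictly decreasing):
  μ^(1)=7; μ^(2)=3; μ^(3)=1; μ^(4)=-6

((0, 1, 0, 0); (1, 1, 1, 0); (0, 1, 1, 0); (0, 1, 1, 1))


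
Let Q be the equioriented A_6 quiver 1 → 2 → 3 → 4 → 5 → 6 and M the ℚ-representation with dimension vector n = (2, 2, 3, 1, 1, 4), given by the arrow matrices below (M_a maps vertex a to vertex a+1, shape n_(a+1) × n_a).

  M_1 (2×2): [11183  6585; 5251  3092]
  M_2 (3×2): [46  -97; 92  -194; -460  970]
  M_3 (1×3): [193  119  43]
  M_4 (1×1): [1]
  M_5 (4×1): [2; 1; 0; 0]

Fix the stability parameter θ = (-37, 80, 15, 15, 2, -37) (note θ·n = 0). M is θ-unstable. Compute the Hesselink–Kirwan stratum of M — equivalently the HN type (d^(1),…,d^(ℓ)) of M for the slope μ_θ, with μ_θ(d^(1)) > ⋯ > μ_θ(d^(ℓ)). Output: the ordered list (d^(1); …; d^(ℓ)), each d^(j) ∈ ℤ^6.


Barcode: M ≅ I[1,2], I[1,6], I[3,3]^2, I[6,6]^3. HN layers by μ_θ (3 steps, strictly decreasing):
  μ^(1)=80; μ^(2)=15; μ^(3)=-37

((0, 1, 0, 0, 0, 0); (0, 1, 3, 1, 1, 1); (2, 0, 0, 0, 0, 3))


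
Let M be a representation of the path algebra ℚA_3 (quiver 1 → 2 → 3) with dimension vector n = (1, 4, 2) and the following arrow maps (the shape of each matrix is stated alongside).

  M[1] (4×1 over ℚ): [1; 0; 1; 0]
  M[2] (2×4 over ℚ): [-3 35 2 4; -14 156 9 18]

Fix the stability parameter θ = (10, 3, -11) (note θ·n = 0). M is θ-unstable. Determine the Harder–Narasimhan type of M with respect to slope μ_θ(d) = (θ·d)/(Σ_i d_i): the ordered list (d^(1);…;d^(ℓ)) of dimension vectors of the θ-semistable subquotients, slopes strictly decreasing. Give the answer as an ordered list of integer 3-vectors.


Via rank(M_{q-1}∘⋯∘M_p): M ≅ I[1,3], I[2,2]^2, I[2,3].
μ_θ-semistable layers: μ^(1)=3; μ^(2)=2/3; μ^(3)=-4

((0, 2, 0); (1, 1, 1); (0, 1, 1))


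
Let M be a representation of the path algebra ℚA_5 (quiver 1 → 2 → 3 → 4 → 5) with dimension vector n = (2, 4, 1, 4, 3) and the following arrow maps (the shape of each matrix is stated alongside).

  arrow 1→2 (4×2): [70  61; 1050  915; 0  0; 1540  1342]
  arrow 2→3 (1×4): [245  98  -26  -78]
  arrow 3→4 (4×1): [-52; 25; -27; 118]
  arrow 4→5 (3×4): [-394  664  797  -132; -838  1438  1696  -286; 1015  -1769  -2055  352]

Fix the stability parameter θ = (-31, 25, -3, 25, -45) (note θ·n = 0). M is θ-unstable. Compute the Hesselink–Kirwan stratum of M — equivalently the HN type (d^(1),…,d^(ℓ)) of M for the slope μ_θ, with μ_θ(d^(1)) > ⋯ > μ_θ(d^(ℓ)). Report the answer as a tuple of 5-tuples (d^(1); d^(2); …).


Via rank(M_{q-1}∘⋯∘M_p): M ≅ I[1,1], I[1,5], I[2,2]^3, I[4,4], I[4,5]^2.
μ_θ-semistable layers: μ^(1)=25; μ^(2)=1/2; μ^(3)=-10; μ^(4)=-31

((0, 3, 0, 1, 0); (0, 1, 1, 1, 1); (0, 0, 0, 2, 2); (2, 0, 0, 0, 0))


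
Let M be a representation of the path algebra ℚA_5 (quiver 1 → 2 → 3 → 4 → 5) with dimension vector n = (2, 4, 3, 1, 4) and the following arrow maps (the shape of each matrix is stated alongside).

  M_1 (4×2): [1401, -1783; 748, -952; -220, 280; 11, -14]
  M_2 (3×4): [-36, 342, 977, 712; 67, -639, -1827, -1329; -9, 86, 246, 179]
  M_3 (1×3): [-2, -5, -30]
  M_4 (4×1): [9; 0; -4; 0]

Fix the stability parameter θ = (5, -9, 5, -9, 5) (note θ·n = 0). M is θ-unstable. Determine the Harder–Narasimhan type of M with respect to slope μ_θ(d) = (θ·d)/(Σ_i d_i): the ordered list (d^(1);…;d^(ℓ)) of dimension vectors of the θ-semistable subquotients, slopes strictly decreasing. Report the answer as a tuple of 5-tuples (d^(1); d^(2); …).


Via rank(M_{q-1}∘⋯∘M_p): M ≅ I[1,2], I[1,5], I[2,3]^2, I[5,5]^3.
μ_θ-semistable layers: μ^(1)=5; μ^(2)=-2; μ^(3)=-9

((0, 0, 2, 0, 4); (2, 2, 1, 1, 0); (0, 2, 0, 0, 0))


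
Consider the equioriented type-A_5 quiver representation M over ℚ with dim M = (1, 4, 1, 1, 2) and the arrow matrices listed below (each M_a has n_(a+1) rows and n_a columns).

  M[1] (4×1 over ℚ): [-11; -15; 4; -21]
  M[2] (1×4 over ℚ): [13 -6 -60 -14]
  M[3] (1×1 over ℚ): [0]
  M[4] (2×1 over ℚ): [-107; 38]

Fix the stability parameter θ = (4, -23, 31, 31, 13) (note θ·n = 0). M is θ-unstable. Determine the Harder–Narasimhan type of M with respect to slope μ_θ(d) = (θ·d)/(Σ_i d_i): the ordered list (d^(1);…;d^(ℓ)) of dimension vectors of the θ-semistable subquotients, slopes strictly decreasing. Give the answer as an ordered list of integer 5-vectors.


Barcode: M ≅ I[1,3], I[2,2]^3, I[4,5], I[5,5]. HN layers by μ_θ (5 steps, strictly decreasing):
  μ^(1)=31; μ^(2)=22; μ^(3)=13; μ^(4)=-19/2; μ^(5)=-23

((0, 0, 1, 0, 0); (0, 0, 0, 1, 1); (0, 0, 0, 0, 1); (1, 1, 0, 0, 0); (0, 3, 0, 0, 0))


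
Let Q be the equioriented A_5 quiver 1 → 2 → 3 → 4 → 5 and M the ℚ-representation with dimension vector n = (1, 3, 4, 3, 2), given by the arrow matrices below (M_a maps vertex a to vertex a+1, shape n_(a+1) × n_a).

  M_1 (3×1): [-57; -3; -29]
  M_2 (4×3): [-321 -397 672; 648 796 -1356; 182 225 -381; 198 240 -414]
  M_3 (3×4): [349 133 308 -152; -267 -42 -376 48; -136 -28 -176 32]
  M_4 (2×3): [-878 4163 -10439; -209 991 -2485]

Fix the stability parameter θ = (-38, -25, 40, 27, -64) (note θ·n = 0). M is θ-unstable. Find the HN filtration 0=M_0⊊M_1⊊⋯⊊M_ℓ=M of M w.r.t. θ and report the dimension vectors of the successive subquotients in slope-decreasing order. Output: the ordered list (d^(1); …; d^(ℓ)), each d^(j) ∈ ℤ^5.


Via rank(M_{q-1}∘⋯∘M_p): M ≅ I[1,2], I[2,3], I[2,5], I[3,3], I[3,5], I[4,4].
μ_θ-semistable layers: μ^(1)=40; μ^(2)=27; μ^(3)=1; μ^(4)=-25; μ^(5)=-38

((0, 0, 2, 0, 0); (0, 0, 0, 1, 0); (0, 0, 2, 2, 2); (0, 3, 0, 0, 0); (1, 0, 0, 0, 0))


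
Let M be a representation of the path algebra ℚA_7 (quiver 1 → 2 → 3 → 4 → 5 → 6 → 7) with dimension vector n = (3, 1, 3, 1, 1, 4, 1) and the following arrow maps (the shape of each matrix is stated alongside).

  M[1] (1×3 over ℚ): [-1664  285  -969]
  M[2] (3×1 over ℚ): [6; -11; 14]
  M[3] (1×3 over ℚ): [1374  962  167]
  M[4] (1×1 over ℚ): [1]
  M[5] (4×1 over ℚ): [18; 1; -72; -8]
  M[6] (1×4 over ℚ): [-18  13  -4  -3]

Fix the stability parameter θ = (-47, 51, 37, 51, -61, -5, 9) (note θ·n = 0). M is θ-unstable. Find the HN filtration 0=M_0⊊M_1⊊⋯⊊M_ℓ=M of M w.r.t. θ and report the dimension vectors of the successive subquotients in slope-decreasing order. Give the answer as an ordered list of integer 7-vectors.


Barcode: M ≅ I[1,1]^2, I[1,3], I[3,3], I[3,7], I[6,6]^3. HN layers by μ_θ (6 steps, strictly decreasing):
  μ^(1)=44; μ^(2)=37; μ^(3)=9; μ^(4)=11/2; μ^(5)=-5; μ^(6)=-47

((0, 1, 1, 0, 0, 0, 0); (0, 0, 1, 0, 0, 0, 0); (0, 0, 0, 0, 0, 0, 1); (0, 0, 1, 1, 1, 1, 0); (0, 0, 0, 0, 0, 3, 0); (3, 0, 0, 0, 0, 0, 0))


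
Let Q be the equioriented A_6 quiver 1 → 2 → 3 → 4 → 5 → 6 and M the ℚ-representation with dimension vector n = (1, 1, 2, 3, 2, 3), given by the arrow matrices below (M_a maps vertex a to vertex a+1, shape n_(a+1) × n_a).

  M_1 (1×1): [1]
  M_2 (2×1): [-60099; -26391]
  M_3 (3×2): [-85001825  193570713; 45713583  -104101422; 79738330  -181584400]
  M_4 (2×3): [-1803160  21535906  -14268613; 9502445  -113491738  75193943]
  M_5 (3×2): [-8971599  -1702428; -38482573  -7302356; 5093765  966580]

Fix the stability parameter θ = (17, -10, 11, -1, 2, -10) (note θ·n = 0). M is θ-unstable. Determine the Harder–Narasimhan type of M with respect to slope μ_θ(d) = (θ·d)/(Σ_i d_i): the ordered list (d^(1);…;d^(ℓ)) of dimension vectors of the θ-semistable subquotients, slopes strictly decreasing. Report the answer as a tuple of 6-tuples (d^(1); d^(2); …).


Interval decomposition of M: I[1,4], I[3,5], I[4,6], I[6,6]^2.
HN type (ℓ=5): μ^(1)=5; μ^(2)=4; μ^(3)=7/2; μ^(4)=-3; μ^(5)=-10

((0, 0, 1, 1, 0, 0); (0, 0, 1, 1, 1, 0); (1, 1, 0, 0, 0, 0); (0, 0, 0, 1, 1, 1); (0, 0, 0, 0, 0, 2))


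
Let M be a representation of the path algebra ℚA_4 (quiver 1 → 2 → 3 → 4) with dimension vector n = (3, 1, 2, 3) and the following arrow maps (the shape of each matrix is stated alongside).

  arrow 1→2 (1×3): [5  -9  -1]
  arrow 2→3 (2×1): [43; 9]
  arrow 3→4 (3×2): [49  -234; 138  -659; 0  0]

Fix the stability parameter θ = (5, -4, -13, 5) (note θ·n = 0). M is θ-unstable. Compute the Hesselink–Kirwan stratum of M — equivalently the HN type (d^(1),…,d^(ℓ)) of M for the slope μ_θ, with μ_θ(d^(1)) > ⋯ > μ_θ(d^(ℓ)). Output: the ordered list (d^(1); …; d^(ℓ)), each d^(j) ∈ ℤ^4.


Barcode: M ≅ I[1,1]^2, I[1,4], I[3,4], I[4,4]. HN layers by μ_θ (3 steps, strictly decreasing):
  μ^(1)=5; μ^(2)=-4; μ^(3)=-13

((2, 0, 0, 3); (1, 1, 1, 0); (0, 0, 1, 0))


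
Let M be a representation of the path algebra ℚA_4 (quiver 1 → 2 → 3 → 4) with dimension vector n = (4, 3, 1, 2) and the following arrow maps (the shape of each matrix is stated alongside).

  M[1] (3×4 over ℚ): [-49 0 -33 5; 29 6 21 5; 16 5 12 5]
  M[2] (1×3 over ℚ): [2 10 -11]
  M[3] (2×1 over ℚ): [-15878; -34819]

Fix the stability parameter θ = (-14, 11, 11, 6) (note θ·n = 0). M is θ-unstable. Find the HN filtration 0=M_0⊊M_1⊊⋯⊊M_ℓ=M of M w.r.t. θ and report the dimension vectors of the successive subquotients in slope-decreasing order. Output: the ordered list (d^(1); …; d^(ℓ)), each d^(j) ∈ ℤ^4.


Via rank(M_{q-1}∘⋯∘M_p): M ≅ I[1,1]^2, I[1,2], I[1,4], I[2,2], I[4,4].
μ_θ-semistable layers: μ^(1)=11; μ^(2)=28/3; μ^(3)=6; μ^(4)=-14

((0, 2, 0, 0); (0, 1, 1, 1); (0, 0, 0, 1); (4, 0, 0, 0))


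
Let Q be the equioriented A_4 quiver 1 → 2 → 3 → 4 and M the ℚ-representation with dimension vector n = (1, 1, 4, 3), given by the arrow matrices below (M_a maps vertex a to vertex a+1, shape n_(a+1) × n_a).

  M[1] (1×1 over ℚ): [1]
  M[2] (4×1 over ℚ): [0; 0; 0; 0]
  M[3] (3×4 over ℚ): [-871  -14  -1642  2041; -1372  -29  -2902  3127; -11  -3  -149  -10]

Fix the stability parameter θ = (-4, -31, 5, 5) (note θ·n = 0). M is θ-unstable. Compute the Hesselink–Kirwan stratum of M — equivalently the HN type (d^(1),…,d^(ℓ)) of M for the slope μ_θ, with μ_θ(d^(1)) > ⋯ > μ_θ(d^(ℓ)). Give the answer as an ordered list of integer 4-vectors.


Via rank(M_{q-1}∘⋯∘M_p): M ≅ I[1,2], I[3,3], I[3,4]^3.
μ_θ-semistable layers: μ^(1)=5; μ^(2)=-35/2

((0, 0, 4, 3); (1, 1, 0, 0))


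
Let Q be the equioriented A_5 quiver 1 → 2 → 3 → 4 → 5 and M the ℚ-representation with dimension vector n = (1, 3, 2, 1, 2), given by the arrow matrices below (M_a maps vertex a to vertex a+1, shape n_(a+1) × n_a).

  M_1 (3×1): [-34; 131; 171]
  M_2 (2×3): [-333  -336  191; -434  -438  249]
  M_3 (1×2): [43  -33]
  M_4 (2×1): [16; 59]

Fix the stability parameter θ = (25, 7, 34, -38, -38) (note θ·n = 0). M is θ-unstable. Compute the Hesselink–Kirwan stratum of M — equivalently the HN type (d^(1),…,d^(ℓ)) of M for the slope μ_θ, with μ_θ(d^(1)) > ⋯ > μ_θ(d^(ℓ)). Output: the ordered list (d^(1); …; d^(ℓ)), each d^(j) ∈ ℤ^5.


Interval decomposition of M: I[1,3], I[2,2], I[2,5], I[5,5].
HN type (ℓ=5): μ^(1)=34; μ^(2)=16; μ^(3)=7; μ^(4)=-35/4; μ^(5)=-38

((0, 0, 1, 0, 0); (1, 1, 0, 0, 0); (0, 1, 0, 0, 0); (0, 1, 1, 1, 1); (0, 0, 0, 0, 1))


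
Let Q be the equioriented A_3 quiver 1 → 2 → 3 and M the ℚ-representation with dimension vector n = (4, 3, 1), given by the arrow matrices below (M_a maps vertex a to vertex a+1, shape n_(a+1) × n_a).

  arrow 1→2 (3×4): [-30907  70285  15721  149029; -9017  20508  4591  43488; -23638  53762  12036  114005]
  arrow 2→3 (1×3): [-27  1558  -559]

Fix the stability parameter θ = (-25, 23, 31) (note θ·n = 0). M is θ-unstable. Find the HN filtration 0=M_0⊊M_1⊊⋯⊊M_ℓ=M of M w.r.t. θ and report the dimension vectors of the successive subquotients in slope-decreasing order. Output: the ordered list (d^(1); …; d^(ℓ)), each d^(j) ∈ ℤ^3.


Barcode: M ≅ I[1,1], I[1,2]^2, I[1,3]. HN layers by μ_θ (3 steps, strictly decreasing):
  μ^(1)=31; μ^(2)=23; μ^(3)=-25

((0, 0, 1); (0, 3, 0); (4, 0, 0))


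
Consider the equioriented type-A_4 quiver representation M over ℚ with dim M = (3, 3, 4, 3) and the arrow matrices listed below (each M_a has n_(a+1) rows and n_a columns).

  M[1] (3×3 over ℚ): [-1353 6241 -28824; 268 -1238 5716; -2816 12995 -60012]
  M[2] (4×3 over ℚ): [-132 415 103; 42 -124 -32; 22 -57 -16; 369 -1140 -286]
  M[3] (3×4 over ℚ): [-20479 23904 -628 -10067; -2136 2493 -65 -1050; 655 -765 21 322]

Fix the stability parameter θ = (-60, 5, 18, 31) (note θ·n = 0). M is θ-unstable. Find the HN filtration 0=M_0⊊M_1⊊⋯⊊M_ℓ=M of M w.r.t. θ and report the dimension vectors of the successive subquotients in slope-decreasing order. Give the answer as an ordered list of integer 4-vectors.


Via rank(M_{q-1}∘⋯∘M_p): M ≅ I[1,4]^3, I[3,3].
μ_θ-semistable layers: μ^(1)=31; μ^(2)=18; μ^(3)=5; μ^(4)=-60

((0, 0, 0, 3); (0, 0, 4, 0); (0, 3, 0, 0); (3, 0, 0, 0))


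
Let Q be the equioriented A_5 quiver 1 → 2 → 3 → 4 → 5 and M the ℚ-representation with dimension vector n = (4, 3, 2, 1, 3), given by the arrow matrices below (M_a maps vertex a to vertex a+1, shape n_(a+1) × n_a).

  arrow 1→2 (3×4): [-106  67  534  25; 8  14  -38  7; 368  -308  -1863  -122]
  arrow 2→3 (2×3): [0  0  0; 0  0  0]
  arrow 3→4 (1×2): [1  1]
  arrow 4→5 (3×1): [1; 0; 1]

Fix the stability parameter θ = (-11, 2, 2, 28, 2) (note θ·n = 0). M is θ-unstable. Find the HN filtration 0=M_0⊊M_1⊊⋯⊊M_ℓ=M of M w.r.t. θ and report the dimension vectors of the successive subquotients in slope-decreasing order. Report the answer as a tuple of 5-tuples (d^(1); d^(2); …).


Barcode: M ≅ I[1,1], I[1,2]^3, I[3,3], I[3,5], I[5,5]^2. HN layers by μ_θ (3 steps, strictly decreasing):
  μ^(1)=15; μ^(2)=2; μ^(3)=-11

((0, 0, 0, 1, 1); (0, 3, 2, 0, 2); (4, 0, 0, 0, 0))


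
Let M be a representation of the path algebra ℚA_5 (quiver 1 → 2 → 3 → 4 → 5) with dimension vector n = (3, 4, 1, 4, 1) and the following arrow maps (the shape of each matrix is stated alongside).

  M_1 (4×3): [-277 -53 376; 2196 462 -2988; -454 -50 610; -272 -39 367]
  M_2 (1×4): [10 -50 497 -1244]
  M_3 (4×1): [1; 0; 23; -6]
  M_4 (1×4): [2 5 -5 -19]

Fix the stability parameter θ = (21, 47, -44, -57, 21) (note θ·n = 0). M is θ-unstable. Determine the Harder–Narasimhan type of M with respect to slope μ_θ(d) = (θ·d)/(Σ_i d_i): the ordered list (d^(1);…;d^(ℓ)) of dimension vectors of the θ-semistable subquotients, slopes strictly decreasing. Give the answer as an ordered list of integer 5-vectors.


Via rank(M_{q-1}∘⋯∘M_p): M ≅ I[1,2]^2, I[1,5], I[2,2], I[4,4]^3.
μ_θ-semistable layers: μ^(1)=47; μ^(2)=21; μ^(3)=-33/4; μ^(4)=-57

((0, 3, 0, 0, 0); (2, 0, 0, 0, 1); (1, 1, 1, 1, 0); (0, 0, 0, 3, 0))
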